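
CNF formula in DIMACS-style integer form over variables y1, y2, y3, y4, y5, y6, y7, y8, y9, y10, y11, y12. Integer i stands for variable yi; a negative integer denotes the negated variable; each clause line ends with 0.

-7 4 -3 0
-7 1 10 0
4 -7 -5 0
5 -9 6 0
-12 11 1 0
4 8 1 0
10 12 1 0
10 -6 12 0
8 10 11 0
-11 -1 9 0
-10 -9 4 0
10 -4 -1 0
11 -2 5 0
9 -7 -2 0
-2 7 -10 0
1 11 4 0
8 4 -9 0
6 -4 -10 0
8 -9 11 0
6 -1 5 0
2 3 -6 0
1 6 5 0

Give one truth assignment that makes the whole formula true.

y1=True, y2=False, y3=True, y4=False, y5=True, y6=True, y7=False, y8=True, y9=False, y10=True, y11=False, y12=False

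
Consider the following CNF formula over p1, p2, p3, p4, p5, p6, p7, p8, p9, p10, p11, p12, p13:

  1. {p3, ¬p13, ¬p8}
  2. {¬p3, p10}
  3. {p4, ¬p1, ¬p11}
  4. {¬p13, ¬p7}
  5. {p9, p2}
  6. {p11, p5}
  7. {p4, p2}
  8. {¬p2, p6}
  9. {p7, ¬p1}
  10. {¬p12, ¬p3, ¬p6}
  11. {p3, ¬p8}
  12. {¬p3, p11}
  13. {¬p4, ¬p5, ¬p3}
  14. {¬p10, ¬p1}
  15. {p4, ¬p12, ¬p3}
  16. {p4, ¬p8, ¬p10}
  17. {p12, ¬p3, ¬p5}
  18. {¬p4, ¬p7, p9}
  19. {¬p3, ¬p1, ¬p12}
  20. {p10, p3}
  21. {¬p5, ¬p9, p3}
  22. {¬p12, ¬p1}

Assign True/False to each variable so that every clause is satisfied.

p1 = False, p2 = True, p3 = False, p4 = False, p5 = True, p6 = True, p7 = False, p8 = False, p9 = False, p10 = True, p11 = False, p12 = False, p13 = False

p1 occurs only negated in the remaining clauses — set p1 = False.
Pure literal: p8 appears only negated; assign p8 = False.
Try p2 = True.
  then p6 is forced to True.
The remaining clauses are satisfied by p3 = False, p4 = False, p5 = True, p7 = False, p9 = False, p10 = True, p11 = False, p12 = False, p13 = False.
Every clause has at least one true literal under this assignment.
Check each clause:
  1. {¬p13, ¬p8, p3} — ¬p8 is true.
  2. {¬p3, p10} — p10 is true.
  3. {¬p11, p4, ¬p1} — ¬p11 is true.
  4. {¬p7, ¬p13} — ¬p7 is true.
  5. {p2, p9} — p2 is true.
  6. {p5, p11} — p5 is true.
  7. {p4, p2} — p2 is true.
  8. {p6, ¬p2} — p6 is true.
  9. {¬p1, p7} — ¬p1 is true.
  10. {¬p6, ¬p12, ¬p3} — ¬p12 is true.
  11. {¬p8, p3} — ¬p8 is true.
  12. {p11, ¬p3} — ¬p3 is true.
  13. {¬p5, ¬p4, ¬p3} — ¬p4 is true.
  14. {¬p10, ¬p1} — ¬p1 is true.
  15. {¬p3, ¬p12, p4} — ¬p3 is true.
  16. {p4, ¬p10, ¬p8} — ¬p8 is true.
  17. {¬p5, ¬p3, p12} — ¬p3 is true.
  18. {¬p4, p9, ¬p7} — ¬p4 is true.
  19. {¬p12, ¬p1, ¬p3} — ¬p12 is true.
  20. {p3, p10} — p10 is true.
  21. {p3, ¬p5, ¬p9} — ¬p9 is true.
  22. {¬p1, ¬p12} — ¬p12 is true.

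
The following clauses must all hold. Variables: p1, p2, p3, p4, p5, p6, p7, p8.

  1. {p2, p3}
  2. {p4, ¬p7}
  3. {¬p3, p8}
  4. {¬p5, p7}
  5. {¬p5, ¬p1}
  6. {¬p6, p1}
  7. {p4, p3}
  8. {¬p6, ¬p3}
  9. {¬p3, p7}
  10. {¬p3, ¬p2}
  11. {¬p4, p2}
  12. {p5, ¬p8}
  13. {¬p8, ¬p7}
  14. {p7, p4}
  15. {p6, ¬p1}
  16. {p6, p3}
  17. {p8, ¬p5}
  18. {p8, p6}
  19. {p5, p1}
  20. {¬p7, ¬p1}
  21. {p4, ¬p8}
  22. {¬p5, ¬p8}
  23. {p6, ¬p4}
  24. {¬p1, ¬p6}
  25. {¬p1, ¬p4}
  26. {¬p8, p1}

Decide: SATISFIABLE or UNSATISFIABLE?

UNSATISFIABLE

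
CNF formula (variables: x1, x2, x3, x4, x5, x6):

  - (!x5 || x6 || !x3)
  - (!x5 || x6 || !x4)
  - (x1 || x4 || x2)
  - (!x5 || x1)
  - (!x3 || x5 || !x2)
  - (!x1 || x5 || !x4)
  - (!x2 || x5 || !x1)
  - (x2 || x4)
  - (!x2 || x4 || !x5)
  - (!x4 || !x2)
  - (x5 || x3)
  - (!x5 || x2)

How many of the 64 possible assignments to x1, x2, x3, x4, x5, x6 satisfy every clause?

2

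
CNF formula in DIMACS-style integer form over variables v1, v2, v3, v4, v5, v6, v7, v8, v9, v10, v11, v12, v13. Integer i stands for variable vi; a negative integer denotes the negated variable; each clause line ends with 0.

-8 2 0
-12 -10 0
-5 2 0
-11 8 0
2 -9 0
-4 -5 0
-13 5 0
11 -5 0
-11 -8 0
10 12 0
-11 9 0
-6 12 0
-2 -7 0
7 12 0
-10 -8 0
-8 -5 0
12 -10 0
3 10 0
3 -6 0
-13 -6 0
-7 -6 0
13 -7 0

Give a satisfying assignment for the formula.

Pure literal: v3 appears only positively; assign v3 = True.
Set v2 = True and propagate.
  then v7 is forced to False.
  then v12 is forced to True.
  then v10 is forced to False.
Try v4 = True.
  then v5 is forced to False.
  then v13 is forced to False.
Try v8 = False.
  then v11 is forced to False.
v1, v6, v9 are now unconstrained; take v1 = True, v6 = True, v9 = False.
Every clause has at least one true literal under this assignment.

v1 = T, v2 = T, v3 = T, v4 = T, v5 = F, v6 = T, v7 = F, v8 = F, v9 = F, v10 = F, v11 = F, v12 = T, v13 = F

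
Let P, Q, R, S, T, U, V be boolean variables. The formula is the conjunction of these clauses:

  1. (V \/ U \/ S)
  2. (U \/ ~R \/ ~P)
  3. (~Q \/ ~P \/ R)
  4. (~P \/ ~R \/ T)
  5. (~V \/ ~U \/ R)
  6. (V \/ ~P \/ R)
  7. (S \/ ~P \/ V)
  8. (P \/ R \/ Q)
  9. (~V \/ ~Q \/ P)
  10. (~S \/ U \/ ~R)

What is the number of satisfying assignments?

Case analysis on P and R:
  P=1, R=1: Q free; 3 ways for (S,T,U,V) × 2^1 = 6.
  P=1, R=0: remaining (Q,S,T,U,V) ∈ {(0,0,0,0,1); (0,0,1,0,1); (0,1,0,0,1); (0,1,1,0,1)} — 4.
  P=0, R=1: T free; 7 ways for (Q,S,U,V) × 2^1 = 14.
  P=0, R=0: T free; 3 ways for (Q,S,U,V) × 2^1 = 6.
Total: 6 + 4 + 14 + 6 = 30.

30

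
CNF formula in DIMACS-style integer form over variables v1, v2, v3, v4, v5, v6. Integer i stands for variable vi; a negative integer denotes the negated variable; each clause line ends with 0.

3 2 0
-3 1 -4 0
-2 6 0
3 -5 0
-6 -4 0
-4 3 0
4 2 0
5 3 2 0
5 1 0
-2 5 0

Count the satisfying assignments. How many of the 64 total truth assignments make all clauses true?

4

The models are:
  v1=F v2=T v3=T v4=F v5=T v6=T
  v1=T v2=F v3=T v4=T v5=F v6=F
  v1=T v2=F v3=T v4=T v5=T v6=F
  v1=T v2=T v3=T v4=F v5=T v6=T
Count: 4.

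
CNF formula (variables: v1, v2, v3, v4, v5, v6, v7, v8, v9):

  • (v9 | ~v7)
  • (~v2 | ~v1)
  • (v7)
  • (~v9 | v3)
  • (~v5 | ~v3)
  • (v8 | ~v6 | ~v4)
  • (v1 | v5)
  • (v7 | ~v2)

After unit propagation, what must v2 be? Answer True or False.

(v7) is a unit clause: v7 = True.
(v9 | ~v7): since v7 = True, the clause reduces to (v9). v9 = True.
(v3 | ~v9): since v9 = True, the clause reduces to (v3). v3 = True.
From (~v3 | ~v5) and v3 = True: v5 = False.
(v1 | v5) with v5 = False leaves only v1, so v1 = True.
(~v2 | ~v1) with v1 = True leaves only ~v2, so v2 = False.

False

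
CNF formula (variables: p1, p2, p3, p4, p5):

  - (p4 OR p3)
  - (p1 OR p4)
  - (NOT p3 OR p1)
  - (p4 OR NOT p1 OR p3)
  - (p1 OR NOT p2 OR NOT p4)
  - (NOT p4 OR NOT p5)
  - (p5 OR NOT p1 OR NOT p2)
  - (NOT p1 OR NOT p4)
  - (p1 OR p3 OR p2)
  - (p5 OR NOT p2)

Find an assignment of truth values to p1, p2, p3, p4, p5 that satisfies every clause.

p1=True, p2=False, p3=True, p4=False, p5=False

Check each clause:
  1. (p4 OR p3) — p3 is true.
  2. (p1 OR p4) — p1 is true.
  3. (NOT p3 OR p1) — p1 is true.
  4. (NOT p1 OR p3 OR p4) — p3 is true.
  5. (p1 OR NOT p4 OR NOT p2) — p1 is true.
  6. (NOT p4 OR NOT p5) — NOT p5 is true.
  7. (p5 OR NOT p1 OR NOT p2) — NOT p2 is true.
  8. (NOT p1 OR NOT p4) — NOT p4 is true.
  9. (p1 OR p2 OR p3) — p1 is true.
  10. (p5 OR NOT p2) — NOT p2 is true.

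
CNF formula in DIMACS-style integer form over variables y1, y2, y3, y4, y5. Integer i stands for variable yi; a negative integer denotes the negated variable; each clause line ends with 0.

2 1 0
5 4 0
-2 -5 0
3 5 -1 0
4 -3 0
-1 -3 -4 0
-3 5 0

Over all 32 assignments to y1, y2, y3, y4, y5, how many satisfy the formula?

3

Satisfying assignments:
  y1=F y2=T y3=F y4=T y5=F
  y1=T y2=F y3=F y4=F y5=T
  y1=T y2=F y3=F y4=T y5=T
Count: 3.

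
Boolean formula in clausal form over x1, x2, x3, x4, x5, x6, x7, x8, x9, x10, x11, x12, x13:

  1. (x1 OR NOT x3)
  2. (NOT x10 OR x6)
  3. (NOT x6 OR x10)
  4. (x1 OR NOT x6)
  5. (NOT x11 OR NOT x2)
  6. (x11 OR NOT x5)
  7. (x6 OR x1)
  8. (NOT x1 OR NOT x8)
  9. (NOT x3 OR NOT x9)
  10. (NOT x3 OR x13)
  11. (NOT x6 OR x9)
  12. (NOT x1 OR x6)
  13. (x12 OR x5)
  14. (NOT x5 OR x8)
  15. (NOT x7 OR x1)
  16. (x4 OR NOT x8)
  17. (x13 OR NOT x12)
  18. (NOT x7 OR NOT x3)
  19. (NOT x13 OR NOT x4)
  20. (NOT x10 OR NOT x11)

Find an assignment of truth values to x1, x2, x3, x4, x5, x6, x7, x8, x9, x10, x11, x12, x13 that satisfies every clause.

x1 = 1, x2 = 0, x3 = 0, x4 = 0, x5 = 0, x6 = 1, x7 = 1, x8 = 0, x9 = 1, x10 = 1, x11 = 0, x12 = 1, x13 = 1

Pure literal: x2 appears only negated; assign x2 = False.
x3 occurs only negated in the remaining clauses — set x3 = False.
Try x1 = True.
  then x8 is forced to False.
  then x6 is forced to True.
  then x10 is forced to True.
  then x9 is forced to True.
  then x5 is forced to False.
  then x12 is forced to True.
  then x13 is forced to True.
  then x4 is forced to False.
  then x11 is forced to False.
x7 is now unconstrained; take x7 = True.
Every clause has at least one true literal under this assignment.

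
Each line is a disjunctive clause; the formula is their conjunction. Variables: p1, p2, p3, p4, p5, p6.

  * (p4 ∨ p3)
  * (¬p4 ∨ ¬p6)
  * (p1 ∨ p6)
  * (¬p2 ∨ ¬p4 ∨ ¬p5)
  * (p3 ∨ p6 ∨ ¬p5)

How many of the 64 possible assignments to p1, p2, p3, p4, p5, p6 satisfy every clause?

17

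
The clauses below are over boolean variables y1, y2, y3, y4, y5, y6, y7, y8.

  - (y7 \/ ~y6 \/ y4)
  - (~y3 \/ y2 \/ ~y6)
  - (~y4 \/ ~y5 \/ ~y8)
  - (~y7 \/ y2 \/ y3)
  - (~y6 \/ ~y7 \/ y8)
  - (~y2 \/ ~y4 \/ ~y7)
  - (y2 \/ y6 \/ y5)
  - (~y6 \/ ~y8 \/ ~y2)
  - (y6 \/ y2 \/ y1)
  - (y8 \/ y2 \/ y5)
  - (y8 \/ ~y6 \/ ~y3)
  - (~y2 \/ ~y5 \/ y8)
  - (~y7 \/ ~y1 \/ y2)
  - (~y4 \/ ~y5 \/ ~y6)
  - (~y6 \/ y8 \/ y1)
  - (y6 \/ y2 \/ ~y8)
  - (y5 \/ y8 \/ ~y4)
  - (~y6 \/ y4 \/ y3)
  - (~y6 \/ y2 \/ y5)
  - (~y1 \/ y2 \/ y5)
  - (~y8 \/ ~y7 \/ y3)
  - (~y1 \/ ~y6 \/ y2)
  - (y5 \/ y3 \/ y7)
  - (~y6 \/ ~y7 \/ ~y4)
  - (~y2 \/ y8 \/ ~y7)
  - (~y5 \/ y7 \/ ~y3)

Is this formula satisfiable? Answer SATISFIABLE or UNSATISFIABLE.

Set y1 = False and propagate.
For the remaining variables, y2 = True, y3 = True, y4 = False, y5 = False, y6 = False, y7 = False, y8 = False works.
So y1 = False, y2 = True, y3 = True, y4 = False, y5 = False, y6 = False, y7 = False, y8 = False is a satisfying assignment.

SATISFIABLE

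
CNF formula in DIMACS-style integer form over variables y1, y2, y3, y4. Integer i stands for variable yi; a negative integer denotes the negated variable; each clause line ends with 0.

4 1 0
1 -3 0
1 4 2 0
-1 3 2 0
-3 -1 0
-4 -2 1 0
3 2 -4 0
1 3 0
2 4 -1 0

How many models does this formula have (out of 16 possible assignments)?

2

The models are:
  y1=T y2=T y3=F y4=F
  y1=T y2=T y3=F y4=T
That's 2 in total.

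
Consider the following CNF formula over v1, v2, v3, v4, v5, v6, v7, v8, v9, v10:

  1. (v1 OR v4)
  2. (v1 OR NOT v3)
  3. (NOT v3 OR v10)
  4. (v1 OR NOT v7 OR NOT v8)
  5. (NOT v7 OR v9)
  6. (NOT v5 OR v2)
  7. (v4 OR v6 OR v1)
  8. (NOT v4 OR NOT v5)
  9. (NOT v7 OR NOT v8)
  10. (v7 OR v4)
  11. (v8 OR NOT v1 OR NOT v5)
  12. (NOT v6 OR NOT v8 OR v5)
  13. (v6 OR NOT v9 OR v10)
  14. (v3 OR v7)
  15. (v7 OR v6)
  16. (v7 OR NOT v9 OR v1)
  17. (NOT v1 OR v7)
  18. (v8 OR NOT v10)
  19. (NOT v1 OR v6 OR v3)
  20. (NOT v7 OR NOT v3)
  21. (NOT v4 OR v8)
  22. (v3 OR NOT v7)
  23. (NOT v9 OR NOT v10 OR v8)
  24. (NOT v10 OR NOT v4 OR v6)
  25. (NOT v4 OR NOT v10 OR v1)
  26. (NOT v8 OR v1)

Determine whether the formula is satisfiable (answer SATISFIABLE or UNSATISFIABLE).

UNSATISFIABLE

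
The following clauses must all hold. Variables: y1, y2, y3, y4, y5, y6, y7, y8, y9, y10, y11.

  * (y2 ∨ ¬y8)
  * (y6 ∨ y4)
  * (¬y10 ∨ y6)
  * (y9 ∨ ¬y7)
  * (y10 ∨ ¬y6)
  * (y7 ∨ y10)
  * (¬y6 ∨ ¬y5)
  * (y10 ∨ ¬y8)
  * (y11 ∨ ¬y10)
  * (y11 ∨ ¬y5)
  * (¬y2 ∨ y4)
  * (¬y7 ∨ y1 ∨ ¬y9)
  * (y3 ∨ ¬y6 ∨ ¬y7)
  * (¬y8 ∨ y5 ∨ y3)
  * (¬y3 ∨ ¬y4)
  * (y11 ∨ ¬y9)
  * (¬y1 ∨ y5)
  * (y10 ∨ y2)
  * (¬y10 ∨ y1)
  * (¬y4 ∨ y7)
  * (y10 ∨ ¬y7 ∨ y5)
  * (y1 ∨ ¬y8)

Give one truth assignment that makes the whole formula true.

y1=T, y2=T, y3=F, y4=T, y5=T, y6=F, y7=T, y8=F, y9=T, y10=F, y11=T

Pure literal: y8 appears only negated; assign y8 = False.
Pure literal: y11 appears only positively; assign y11 = True.
Set y1 = True and propagate.
  then y5 is forced to True.
  then y6 is forced to False.
  then y4 is forced to True.
  then y10 is forced to False.
  then y7 is forced to True.
  then y9 is forced to True.
  then y3 is forced to False.
  then y2 is forced to True.
Every clause has at least one true literal under this assignment.
Check each clause:
  1. (y2 ∨ ¬y8) — ¬y8 is true.
  2. (y6 ∨ y4) — y4 is true.
  3. (y6 ∨ ¬y10) — ¬y10 is true.
  4. (¬y7 ∨ y9) — y9 is true.
  5. (y10 ∨ ¬y6) — ¬y6 is true.
  6. (y10 ∨ y7) — y7 is true.
  7. (¬y5 ∨ ¬y6) — ¬y6 is true.
  8. (¬y8 ∨ y10) — ¬y8 is true.
  9. (y11 ∨ ¬y10) — y11 is true.
  10. (y11 ∨ ¬y5) — y11 is true.
  11. (y4 ∨ ¬y2) — y4 is true.
  12. (¬y9 ∨ y1 ∨ ¬y7) — y1 is true.
  13. (¬y6 ∨ ¬y7 ∨ y3) — ¬y6 is true.
  14. (¬y8 ∨ y3 ∨ y5) — ¬y8 is true.
  15. (¬y4 ∨ ¬y3) — ¬y3 is true.
  16. (y11 ∨ ¬y9) — y11 is true.
  17. (¬y1 ∨ y5) — y5 is true.
  18. (y10 ∨ y2) — y2 is true.
  19. (¬y10 ∨ y1) — y1 is true.
  20. (y7 ∨ ¬y4) — y7 is true.
  21. (y5 ∨ ¬y7 ∨ y10) — y5 is true.
  22. (¬y8 ∨ y1) — ¬y8 is true.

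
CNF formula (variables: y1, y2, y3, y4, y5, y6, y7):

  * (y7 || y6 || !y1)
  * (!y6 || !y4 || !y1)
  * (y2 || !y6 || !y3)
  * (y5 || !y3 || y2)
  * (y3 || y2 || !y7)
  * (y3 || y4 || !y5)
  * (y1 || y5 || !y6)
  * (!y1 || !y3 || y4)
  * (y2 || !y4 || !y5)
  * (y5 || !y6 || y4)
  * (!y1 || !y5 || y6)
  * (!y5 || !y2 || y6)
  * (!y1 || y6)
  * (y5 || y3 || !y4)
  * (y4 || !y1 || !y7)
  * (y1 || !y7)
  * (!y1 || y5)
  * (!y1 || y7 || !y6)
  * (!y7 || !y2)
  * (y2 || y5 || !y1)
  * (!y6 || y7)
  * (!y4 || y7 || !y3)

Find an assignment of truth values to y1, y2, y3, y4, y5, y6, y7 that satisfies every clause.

Branch on y1: take y1 = False.
  then y7 is forced to False.
  then y6 is forced to False.
Branch on y2: take y2 = True.
  then y5 is forced to False.
Try y3 = False.
  then y4 is forced to False.

y1=False, y2=True, y3=False, y4=False, y5=False, y6=False, y7=False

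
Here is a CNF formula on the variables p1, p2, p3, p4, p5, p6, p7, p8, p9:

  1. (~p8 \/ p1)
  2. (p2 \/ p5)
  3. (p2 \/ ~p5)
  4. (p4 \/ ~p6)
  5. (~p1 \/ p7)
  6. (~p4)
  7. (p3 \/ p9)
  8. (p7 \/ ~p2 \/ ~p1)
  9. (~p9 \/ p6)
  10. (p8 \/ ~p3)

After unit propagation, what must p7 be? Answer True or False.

(~p4) is a unit clause: p4 = False.
In (~p6 \/ p4), p4 is now false; ~p6 must hold, so p6 = False.
In (p6 \/ ~p9), p6 is now false; ~p9 must hold, so p9 = False.
In (p3 \/ p9), p9 is now false; p3 must hold, so p3 = True.
(p8 \/ ~p3): since p3 = True, the clause reduces to (p8). p8 = True.
(p1 \/ ~p8) with p8 = True leaves only p1, so p1 = True.
From (p7 \/ ~p1) and p1 = True: p7 = True.

True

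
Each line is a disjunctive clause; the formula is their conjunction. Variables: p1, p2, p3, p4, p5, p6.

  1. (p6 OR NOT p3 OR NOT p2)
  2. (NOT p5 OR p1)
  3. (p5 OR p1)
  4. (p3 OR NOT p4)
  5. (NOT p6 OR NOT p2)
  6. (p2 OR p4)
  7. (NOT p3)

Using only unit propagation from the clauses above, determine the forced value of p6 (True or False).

False

Unit clause (NOT p3) sets p3 = False.
(NOT p4 OR p3) with p3 = False leaves only NOT p4, so p4 = False.
From (p4 OR p2) and p4 = False: p2 = True.
(NOT p2 OR NOT p6) with p2 = True leaves only NOT p6, so p6 = False.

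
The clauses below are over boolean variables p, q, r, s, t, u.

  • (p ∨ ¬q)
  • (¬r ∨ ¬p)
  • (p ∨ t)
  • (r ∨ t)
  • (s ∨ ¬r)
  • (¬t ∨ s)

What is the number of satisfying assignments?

Case analysis on p and r:
  p=1, r=1: a clause becomes empty — 0.
  p=1, r=0: remaining (q,s,t,u) ∈ {(0,1,1,0); (0,1,1,1); (1,1,1,0); (1,1,1,1)} — 4.
  p=0, r=1: remaining (q,s,t,u) ∈ {(0,1,1,0); (0,1,1,1)} — 2.
  p=0, r=0: remaining (q,s,t,u) ∈ {(0,1,1,0); (0,1,1,1)} — 2.
Total: 0 + 4 + 2 + 2 = 8.

8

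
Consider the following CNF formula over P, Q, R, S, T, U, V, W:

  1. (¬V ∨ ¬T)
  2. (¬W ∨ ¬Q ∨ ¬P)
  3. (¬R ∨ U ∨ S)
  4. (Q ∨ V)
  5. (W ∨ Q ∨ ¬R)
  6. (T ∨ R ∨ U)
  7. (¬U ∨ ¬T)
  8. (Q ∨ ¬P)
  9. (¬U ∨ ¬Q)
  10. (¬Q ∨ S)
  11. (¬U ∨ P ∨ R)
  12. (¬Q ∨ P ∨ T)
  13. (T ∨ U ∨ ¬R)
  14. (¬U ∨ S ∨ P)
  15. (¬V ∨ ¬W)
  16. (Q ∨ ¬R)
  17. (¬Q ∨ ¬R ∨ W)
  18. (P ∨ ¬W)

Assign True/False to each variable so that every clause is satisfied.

P=True, Q=True, R=False, S=True, T=True, U=False, V=False, W=False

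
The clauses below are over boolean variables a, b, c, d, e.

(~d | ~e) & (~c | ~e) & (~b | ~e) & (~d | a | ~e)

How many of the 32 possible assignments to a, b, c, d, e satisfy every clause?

18

Split on e, then d.
  e=1, d=1: a clause becomes empty — 0.
  e=1, d=0: remaining (a,b,c) ∈ {(0,0,0); (1,0,0)} — 2.
  e=0, d=1: a, b, c free → 2^3 = 8.
  e=0, d=0: a, b, c free → 2^3 = 8.
Total: 0 + 2 + 8 + 8 = 18.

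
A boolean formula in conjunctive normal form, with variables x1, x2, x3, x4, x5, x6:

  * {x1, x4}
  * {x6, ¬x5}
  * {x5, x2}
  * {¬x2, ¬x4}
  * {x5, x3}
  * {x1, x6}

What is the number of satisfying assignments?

10

Case analysis on x5 and x1:
  x5=T, x1=T: x3 free; 3 ways for (x2,x4,x6) × 2^1 = 6.
  x5=T, x1=F: remaining (x2,x3,x4,x6) ∈ {(F,F,T,T); (F,T,T,T)} — 2.
  x5=F, x1=T: remaining (x2,x3,x4,x6) ∈ {(T,T,F,F); (T,T,F,T)} — 2.
  x5=F, x1=F: a clause becomes empty — 0.
Total: 6 + 2 + 2 + 0 = 10.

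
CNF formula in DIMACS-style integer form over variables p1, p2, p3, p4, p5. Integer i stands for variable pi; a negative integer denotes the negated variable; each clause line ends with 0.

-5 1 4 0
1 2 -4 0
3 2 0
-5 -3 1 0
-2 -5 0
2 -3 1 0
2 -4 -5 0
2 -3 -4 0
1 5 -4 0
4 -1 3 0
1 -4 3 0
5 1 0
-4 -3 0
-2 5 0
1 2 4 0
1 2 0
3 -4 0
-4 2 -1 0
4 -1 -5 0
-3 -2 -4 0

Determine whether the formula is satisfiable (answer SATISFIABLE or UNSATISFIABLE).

Branch on p1: take p1 = True.
Branch on p2: take p2 = False.
  then p3 is forced to True.
  then p4 is forced to False.
  then p5 is forced to False.
Every clause has at least one true literal under this assignment.
So p1 = True, p2 = False, p3 = True, p4 = False, p5 = False is a satisfying assignment.

SATISFIABLE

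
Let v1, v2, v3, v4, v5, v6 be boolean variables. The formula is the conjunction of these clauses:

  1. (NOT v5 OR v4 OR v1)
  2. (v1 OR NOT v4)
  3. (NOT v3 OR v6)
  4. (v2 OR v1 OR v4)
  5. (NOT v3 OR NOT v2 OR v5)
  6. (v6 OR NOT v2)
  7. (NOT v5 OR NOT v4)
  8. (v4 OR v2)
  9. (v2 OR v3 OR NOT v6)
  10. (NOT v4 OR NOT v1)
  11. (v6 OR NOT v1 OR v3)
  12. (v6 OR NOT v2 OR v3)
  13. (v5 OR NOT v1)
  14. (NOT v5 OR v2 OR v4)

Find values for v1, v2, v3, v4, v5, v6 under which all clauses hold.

v1 = 1, v2 = 1, v3 = 0, v4 = 0, v5 = 1, v6 = 1

Check each clause:
  1. (NOT v5 OR v1 OR v4) — v1 is true.
  2. (NOT v4 OR v1) — v1 is true.
  3. (v6 OR NOT v3) — NOT v3 is true.
  4. (v1 OR v2 OR v4) — v1 is true.
  5. (NOT v3 OR v5 OR NOT v2) — v5 is true.
  6. (NOT v2 OR v6) — v6 is true.
  7. (NOT v4 OR NOT v5) — NOT v4 is true.
  8. (v4 OR v2) — v2 is true.
  9. (NOT v6 OR v3 OR v2) — v2 is true.
  10. (NOT v4 OR NOT v1) — NOT v4 is true.
  11. (v6 OR NOT v1 OR v3) — v6 is true.
  12. (NOT v2 OR v6 OR v3) — v6 is true.
  13. (v5 OR NOT v1) — v5 is true.
  14. (v2 OR NOT v5 OR v4) — v2 is true.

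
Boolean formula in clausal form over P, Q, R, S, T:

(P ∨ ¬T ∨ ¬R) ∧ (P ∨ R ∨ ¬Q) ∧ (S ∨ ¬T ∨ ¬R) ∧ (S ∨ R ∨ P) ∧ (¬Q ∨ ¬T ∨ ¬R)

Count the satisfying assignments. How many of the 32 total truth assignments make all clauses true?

19

Split on R, then P.
  R=T, P=T: 5 of the 8 assignments to (Q,S,T) work.
  R=T, P=F: remaining (Q,S,T) ∈ {(F,F,F); (F,T,F); (T,F,F); (T,T,F)} — 4.
  R=F, P=T: Q, S, T free → 2^3 = 8.
  R=F, P=F: remaining (Q,S,T) ∈ {(F,T,F); (F,T,T)} — 2.
Total: 5 + 4 + 8 + 2 = 19.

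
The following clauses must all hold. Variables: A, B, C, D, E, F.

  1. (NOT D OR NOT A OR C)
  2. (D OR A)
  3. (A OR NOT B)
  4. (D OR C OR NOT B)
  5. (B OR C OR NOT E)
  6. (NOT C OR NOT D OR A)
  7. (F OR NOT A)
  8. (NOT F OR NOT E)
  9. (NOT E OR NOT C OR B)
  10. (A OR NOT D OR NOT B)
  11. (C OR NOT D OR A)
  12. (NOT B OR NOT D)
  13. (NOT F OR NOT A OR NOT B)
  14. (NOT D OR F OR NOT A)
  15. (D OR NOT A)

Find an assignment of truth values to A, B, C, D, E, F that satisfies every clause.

A=T, B=F, C=T, D=T, E=F, F=T

Pure literal: E appears only negated; assign E = False.
Try A = True.
  then F is forced to True.
  then B is forced to False.
  then D is forced to True.
  then C is forced to True.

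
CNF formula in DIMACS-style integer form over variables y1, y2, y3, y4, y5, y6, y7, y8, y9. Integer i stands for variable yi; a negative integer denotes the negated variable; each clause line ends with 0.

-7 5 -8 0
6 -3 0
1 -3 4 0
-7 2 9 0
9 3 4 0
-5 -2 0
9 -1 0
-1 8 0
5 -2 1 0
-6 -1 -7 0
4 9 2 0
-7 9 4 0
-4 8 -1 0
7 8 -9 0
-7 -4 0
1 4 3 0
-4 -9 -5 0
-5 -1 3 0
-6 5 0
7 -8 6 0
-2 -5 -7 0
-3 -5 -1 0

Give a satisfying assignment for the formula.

y1 = F  y2 = F  y3 = F  y4 = T  y5 = T  y6 = F  y7 = F  y8 = F  y9 = F

Check each clause:
  1. (y5 \/ ~y8 \/ ~y7) — ~y8 is true.
  2. (~y3 \/ y6) — ~y3 is true.
  3. (~y3 \/ y1 \/ y4) — y4 is true.
  4. (~y7 \/ y2 \/ y9) — ~y7 is true.
  5. (y4 \/ y9 \/ y3) — y4 is true.
  6. (~y2 \/ ~y5) — ~y2 is true.
  7. (y9 \/ ~y1) — ~y1 is true.
  8. (y8 \/ ~y1) — ~y1 is true.
  9. (y1 \/ y5 \/ ~y2) — y5 is true.
  10. (~y7 \/ ~y6 \/ ~y1) — ~y7 is true.
  11. (y9 \/ y2 \/ y4) — y4 is true.
  12. (y9 \/ y4 \/ ~y7) — y4 is true.
  13. (y8 \/ ~y1 \/ ~y4) — ~y1 is true.
  14. (y8 \/ y7 \/ ~y9) — ~y9 is true.
  15. (~y4 \/ ~y7) — ~y7 is true.
  16. (y4 \/ y3 \/ y1) — y4 is true.
  17. (~y9 \/ ~y5 \/ ~y4) — ~y9 is true.
  18. (~y1 \/ ~y5 \/ y3) — ~y1 is true.
  19. (y5 \/ ~y6) — ~y6 is true.
  20. (y6 \/ y7 \/ ~y8) — ~y8 is true.
  21. (~y2 \/ ~y5 \/ ~y7) — ~y7 is true.
  22. (~y5 \/ ~y1 \/ ~y3) — ~y3 is true.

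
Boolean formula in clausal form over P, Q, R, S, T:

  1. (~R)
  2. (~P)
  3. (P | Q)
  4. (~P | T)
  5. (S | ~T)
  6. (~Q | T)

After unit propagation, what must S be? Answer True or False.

Unit clause (~R) sets R = False.
(~P) is a unit clause: P = False.
(Q | P): since P = False, the clause reduces to (Q). Q = True.
(~Q | T): since Q = True, the clause reduces to (T). T = True.
(~T | S) with T = True leaves only S, so S = True.

True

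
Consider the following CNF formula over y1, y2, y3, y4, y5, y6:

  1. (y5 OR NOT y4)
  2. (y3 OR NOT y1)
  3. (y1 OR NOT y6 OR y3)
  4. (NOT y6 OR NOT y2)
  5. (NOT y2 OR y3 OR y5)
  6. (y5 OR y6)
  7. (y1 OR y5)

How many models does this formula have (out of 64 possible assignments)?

17

Split on y5, then y1.
  y5=T, y1=T: y4 free; 3 ways for (y2,y3,y6) × 2^1 = 6.
  y5=T, y1=F: y4 free; 5 ways for (y2,y3,y6) × 2^1 = 10.
  y5=F, y1=T: remaining (y2,y3,y4,y6) ∈ {(F,T,F,T)} — 1.
  y5=F, y1=F: a clause becomes empty — 0.
Total: 6 + 10 + 1 + 0 = 17.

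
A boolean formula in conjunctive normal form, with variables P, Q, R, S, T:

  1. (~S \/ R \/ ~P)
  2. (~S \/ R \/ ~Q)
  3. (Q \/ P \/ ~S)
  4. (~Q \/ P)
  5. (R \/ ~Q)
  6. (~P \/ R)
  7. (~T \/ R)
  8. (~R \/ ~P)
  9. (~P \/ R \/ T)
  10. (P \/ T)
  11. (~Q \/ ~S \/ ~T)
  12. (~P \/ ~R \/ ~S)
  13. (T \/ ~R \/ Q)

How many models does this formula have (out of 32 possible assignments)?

1

Satisfying assignments:
  P=F Q=F R=T S=F T=T
Count: 1.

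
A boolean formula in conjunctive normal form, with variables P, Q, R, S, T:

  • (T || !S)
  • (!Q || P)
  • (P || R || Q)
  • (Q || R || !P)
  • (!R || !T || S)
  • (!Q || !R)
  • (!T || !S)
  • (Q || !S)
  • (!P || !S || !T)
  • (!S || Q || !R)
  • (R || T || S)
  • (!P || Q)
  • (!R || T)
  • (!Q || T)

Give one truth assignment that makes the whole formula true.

Set P = True and propagate.
  then Q is forced to True.
  then R is forced to False.
  then T is forced to True.
  then S is forced to False.

P = 1  Q = 1  R = 0  S = 0  T = 1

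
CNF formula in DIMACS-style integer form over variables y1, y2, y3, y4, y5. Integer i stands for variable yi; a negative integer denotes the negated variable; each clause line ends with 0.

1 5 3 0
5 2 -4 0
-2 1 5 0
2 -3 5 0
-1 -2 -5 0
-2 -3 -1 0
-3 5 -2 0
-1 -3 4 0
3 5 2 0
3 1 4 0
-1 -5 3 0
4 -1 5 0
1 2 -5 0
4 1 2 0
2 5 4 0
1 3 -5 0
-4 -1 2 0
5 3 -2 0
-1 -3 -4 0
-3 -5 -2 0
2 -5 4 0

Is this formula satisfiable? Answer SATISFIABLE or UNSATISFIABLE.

UNSATISFIABLE

y5 = True:
  y1 = True:
    propagation gives y2=False, y3=True, y4=True; an empty clause results — contradiction.
  y1 = False:
    propagation gives y2=True, y3=True; an empty clause results — contradiction.
y5 = False:
  y2 = True:
    propagation gives y1=True, y3=False; an empty clause results — contradiction.
  y2 = False:
    propagation gives y4=False; an empty clause results — contradiction.
Every branch closes, so no satisfying assignment exists.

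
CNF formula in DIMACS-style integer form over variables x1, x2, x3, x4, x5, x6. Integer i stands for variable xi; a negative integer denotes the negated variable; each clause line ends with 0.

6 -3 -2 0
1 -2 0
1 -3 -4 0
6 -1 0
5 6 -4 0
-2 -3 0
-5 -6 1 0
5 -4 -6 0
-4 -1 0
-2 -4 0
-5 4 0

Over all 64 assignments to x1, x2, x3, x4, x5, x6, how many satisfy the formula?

8

The models are:
  x1=0 x2=0 x3=0 x4=0 x5=0 x6=0
  x1=0 x2=0 x3=0 x4=0 x5=0 x6=1
  x1=0 x2=0 x3=0 x4=1 x5=1 x6=0
  x1=0 x2=0 x3=1 x4=0 x5=0 x6=0
  x1=0 x2=0 x3=1 x4=0 x5=0 x6=1
  x1=1 x2=0 x3=0 x4=0 x5=0 x6=1
  x1=1 x2=0 x3=1 x4=0 x5=0 x6=1
  x1=1 x2=1 x3=0 x4=0 x5=0 x6=1
Count: 8.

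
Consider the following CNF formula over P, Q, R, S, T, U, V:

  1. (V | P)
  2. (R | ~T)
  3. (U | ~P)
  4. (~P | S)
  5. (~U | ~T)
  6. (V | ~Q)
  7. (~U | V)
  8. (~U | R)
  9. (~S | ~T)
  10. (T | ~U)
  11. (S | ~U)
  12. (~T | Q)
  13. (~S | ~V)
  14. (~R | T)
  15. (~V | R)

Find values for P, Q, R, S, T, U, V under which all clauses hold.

Set P = False and propagate.
  then V is forced to True.
  then S is forced to False.
  then U is forced to False.
  then R is forced to True.
  then T is forced to True.
  then Q is forced to True.
Every clause has at least one true literal under this assignment.

P=F, Q=T, R=T, S=F, T=T, U=F, V=T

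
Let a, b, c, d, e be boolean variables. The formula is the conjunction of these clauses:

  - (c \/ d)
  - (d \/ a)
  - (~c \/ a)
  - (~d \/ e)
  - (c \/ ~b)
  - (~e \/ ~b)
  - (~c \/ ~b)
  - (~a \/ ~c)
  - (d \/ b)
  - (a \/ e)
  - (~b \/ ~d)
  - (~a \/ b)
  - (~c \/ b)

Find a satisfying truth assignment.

a = 0, b = 0, c = 0, d = 1, e = 1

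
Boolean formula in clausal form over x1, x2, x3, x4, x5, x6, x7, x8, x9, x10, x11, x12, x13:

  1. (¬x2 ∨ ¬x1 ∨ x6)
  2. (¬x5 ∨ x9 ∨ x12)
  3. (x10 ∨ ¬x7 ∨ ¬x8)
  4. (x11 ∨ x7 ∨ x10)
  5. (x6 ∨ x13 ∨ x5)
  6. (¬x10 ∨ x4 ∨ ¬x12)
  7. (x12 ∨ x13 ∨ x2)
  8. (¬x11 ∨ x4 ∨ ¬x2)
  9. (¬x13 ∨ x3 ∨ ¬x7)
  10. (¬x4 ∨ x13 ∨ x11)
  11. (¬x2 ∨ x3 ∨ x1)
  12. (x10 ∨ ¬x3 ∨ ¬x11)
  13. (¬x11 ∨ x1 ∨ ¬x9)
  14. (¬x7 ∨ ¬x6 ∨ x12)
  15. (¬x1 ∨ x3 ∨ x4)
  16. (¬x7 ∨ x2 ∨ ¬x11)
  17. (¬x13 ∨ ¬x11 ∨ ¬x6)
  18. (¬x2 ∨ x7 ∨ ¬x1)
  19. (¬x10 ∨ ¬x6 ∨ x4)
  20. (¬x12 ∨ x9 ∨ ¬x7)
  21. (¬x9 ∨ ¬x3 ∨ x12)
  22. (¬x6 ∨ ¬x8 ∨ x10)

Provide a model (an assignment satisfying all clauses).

x1=False, x2=False, x3=True, x4=False, x5=True, x6=False, x7=True, x8=False, x9=True, x10=False, x11=False, x12=True, x13=True

x8 occurs only negated in the remaining clauses — set x8 = False.
Set x1 = False and propagate.
Set x2 = False and propagate.
Branch on x3: take x3 = True.
The remaining clauses are satisfied by x4 = False, x5 = True, x6 = False, x7 = True, x9 = True, x10 = False, x11 = False, x12 = True, x13 = True.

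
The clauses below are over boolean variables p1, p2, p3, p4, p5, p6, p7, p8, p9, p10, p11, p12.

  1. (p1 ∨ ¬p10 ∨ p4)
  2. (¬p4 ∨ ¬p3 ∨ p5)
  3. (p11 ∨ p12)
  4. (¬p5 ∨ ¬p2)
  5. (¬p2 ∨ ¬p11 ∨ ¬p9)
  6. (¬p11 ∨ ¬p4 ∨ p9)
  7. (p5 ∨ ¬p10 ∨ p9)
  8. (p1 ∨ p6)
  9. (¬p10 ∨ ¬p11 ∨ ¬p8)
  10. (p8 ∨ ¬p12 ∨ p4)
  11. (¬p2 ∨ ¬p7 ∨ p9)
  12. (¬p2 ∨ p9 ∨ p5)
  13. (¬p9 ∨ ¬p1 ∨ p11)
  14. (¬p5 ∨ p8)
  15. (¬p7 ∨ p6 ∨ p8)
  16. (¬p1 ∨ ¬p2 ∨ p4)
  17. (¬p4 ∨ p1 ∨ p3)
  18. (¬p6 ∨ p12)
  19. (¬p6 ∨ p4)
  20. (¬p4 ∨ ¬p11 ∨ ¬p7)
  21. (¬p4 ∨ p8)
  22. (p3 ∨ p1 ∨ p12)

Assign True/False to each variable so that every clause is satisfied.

p1=T  p2=F  p3=T  p4=T  p5=T  p6=F  p7=T  p8=T  p9=F  p10=T  p11=F  p12=T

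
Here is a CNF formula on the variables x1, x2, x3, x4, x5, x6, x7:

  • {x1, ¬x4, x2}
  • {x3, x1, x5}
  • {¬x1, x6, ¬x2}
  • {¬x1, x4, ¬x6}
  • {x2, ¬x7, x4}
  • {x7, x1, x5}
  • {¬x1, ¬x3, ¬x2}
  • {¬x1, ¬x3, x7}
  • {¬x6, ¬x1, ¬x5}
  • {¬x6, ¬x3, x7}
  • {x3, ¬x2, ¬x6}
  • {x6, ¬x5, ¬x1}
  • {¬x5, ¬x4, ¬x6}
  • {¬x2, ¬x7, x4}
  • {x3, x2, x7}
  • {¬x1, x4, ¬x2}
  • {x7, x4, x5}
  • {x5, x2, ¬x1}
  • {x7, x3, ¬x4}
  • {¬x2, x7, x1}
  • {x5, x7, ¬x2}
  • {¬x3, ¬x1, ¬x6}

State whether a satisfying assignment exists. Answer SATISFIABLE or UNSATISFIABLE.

Set x1 = False and propagate.
Try x2 = True.
  then x7 is forced to True.
  then x4 is forced to True.
For the remaining variables, x3 = False, x5 = True, x6 = False works.
So x1=0, x2=1, x3=0, x4=1, x5=1, x6=0, x7=1 is a satisfying assignment.

SATISFIABLE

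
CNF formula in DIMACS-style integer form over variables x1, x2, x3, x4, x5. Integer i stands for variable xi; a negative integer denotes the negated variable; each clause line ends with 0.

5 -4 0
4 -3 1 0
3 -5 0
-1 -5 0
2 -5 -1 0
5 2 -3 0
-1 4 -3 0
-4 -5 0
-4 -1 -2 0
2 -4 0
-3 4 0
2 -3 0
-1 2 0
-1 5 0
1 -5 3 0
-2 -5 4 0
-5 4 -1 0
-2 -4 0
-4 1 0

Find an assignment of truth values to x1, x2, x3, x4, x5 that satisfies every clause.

Branch on x1: take x1 = False.
  then x4 is forced to False.
  then x3 is forced to False.
  then x5 is forced to False.
x2 is now unconstrained; take x2 = True.

x1 = F, x2 = T, x3 = F, x4 = F, x5 = F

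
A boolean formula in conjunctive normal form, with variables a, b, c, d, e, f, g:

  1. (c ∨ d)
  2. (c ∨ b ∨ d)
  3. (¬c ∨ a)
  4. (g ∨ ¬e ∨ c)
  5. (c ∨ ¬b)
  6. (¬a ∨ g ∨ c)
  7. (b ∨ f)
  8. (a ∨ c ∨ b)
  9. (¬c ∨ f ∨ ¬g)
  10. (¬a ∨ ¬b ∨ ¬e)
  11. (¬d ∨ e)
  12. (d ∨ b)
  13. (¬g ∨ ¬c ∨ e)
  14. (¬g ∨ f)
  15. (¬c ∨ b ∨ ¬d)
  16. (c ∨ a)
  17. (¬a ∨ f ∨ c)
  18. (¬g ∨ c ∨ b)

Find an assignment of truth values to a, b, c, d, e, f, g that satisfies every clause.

a=True, b=True, c=True, d=False, e=False, f=True, g=False

Check each clause:
  1. (c ∨ d) — c is true.
  2. (b ∨ c ∨ d) — b is true.
  3. (a ∨ ¬c) — a is true.
  4. (¬e ∨ c ∨ g) — c is true.
  5. (c ∨ ¬b) — c is true.
  6. (g ∨ ¬a ∨ c) — c is true.
  7. (f ∨ b) — b is true.
  8. (c ∨ a ∨ b) — a is true.
  9. (f ∨ ¬c ∨ ¬g) — ¬g is true.
  10. (¬b ∨ ¬e ∨ ¬a) — ¬e is true.
  11. (¬d ∨ e) — ¬d is true.
  12. (d ∨ b) — b is true.
  13. (¬c ∨ ¬g ∨ e) — ¬g is true.
  14. (f ∨ ¬g) — ¬g is true.
  15. (¬c ∨ ¬d ∨ b) — b is true.
  16. (a ∨ c) — a is true.
  17. (f ∨ ¬a ∨ c) — c is true.
  18. (c ∨ b ∨ ¬g) — ¬g is true.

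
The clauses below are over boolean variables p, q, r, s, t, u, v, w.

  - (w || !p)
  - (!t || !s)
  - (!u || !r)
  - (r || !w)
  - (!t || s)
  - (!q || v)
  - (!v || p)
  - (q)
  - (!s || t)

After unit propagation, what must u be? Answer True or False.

False

(q) stands alone — q = True.
(!q || v): since q = True, the clause reduces to (v). v = True.
(!v || p) with v = True leaves only p, so p = True.
From (w || !p) and p = True: w = True.
(!w || r): since w = True, the clause reduces to (r). r = True.
In (!r || !u), !r is now false; !u must hold, so u = False.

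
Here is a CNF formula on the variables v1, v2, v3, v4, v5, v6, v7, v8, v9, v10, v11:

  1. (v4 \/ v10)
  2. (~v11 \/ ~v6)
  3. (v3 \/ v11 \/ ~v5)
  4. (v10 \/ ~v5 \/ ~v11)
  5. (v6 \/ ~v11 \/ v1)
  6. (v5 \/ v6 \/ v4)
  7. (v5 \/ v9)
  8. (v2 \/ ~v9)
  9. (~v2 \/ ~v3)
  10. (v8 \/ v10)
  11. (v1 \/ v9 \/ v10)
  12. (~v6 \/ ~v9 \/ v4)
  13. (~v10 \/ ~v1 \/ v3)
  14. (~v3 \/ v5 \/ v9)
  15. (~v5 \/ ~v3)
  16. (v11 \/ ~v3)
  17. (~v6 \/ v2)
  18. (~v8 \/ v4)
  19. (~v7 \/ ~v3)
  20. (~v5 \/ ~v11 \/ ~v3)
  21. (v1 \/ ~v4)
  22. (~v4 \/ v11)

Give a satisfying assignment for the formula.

v1 = T, v2 = T, v3 = F, v4 = T, v5 = F, v6 = F, v7 = T, v8 = T, v9 = T, v10 = F, v11 = T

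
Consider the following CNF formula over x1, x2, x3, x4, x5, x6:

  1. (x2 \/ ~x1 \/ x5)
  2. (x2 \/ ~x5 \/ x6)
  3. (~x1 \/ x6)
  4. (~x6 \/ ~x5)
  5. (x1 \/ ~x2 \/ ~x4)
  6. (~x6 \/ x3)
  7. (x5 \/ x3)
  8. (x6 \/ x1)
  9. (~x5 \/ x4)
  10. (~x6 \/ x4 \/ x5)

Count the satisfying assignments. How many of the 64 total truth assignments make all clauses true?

2

Satisfying assignments:
  x1=0 x2=0 x3=1 x4=1 x5=0 x6=1
  x1=1 x2=1 x3=1 x4=1 x5=0 x6=1
Count: 2.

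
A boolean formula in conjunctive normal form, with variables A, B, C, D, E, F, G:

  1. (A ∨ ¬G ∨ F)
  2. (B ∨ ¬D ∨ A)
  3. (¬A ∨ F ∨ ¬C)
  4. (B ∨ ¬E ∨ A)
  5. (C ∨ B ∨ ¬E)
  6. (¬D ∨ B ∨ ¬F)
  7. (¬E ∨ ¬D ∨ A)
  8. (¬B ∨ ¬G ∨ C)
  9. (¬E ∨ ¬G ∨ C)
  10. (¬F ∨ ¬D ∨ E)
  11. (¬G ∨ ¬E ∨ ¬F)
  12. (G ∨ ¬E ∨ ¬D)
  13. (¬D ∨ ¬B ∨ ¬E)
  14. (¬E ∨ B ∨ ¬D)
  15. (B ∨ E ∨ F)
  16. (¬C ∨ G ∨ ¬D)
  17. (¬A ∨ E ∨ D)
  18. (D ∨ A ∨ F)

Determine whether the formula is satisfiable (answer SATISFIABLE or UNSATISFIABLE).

Set A = True and propagate.
Try B = True.
Try C = True.
  then F is forced to True.
For the remaining variables, D = False, E = True, G = False works.
So A=1, B=1, C=1, D=0, E=1, F=1, G=0 is a satisfying assignment.

SATISFIABLE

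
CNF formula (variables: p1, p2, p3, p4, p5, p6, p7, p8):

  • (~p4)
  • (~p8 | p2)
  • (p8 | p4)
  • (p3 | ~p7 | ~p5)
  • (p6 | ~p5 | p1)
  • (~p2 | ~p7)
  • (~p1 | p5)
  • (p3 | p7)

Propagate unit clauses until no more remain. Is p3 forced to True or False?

True

Unit clause (~p4) sets p4 = False.
(p8 | p4): since p4 = False, the clause reduces to (p8). p8 = True.
In (~p8 | p2), ~p8 is now false; p2 must hold, so p2 = True.
From (~p2 | ~p7) and p2 = True: p7 = False.
From (p3 | p7) and p7 = False: p3 = True.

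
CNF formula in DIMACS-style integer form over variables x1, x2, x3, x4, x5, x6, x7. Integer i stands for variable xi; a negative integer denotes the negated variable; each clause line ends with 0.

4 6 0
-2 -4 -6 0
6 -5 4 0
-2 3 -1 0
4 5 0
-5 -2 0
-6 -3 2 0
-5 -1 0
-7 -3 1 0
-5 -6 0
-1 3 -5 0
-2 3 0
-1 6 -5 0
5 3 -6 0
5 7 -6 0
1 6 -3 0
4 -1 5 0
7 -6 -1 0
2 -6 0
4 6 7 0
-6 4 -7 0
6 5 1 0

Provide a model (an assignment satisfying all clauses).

Set x1 = True and propagate.
  then x5 is forced to False.
  then x4 is forced to True.
The remaining clauses are satisfied by x2 = True, x3 = True, x6 = False, x7 = True.

x1=True, x2=True, x3=True, x4=True, x5=False, x6=False, x7=True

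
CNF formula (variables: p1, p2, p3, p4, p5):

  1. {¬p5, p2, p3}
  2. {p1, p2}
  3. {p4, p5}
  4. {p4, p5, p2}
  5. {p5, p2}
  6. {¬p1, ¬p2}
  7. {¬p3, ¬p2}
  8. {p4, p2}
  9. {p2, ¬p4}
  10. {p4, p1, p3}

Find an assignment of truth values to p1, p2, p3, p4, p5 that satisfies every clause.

Try p1 = False.
  then p2 is forced to True.
  then p3 is forced to False.
  then p4 is forced to True.
p5 is now unconstrained; take p5 = True.
Every clause has at least one true literal under this assignment.

p1=False, p2=True, p3=False, p4=True, p5=True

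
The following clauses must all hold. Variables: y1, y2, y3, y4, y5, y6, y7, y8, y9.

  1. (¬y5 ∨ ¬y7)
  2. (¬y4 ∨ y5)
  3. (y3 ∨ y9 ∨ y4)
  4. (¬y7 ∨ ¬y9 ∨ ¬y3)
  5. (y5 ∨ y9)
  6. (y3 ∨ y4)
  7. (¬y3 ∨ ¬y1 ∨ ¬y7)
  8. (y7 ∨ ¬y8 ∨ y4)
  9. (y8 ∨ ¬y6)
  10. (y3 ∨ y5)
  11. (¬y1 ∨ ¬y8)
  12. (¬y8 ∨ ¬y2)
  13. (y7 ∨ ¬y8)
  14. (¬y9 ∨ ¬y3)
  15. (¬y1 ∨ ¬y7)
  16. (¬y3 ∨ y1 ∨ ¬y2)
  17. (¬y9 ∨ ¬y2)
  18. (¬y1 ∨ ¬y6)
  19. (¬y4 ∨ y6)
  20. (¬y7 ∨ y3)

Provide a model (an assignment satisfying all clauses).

y1 = T  y2 = T  y3 = T  y4 = F  y5 = T  y6 = F  y7 = F  y8 = F  y9 = F

Check each clause:
  1. (¬y7 ∨ ¬y5) — ¬y7 is true.
  2. (¬y4 ∨ y5) — ¬y4 is true.
  3. (y3 ∨ y9 ∨ y4) — y3 is true.
  4. (¬y9 ∨ ¬y3 ∨ ¬y7) — ¬y7 is true.
  5. (y5 ∨ y9) — y5 is true.
  6. (y4 ∨ y3) — y3 is true.
  7. (¬y7 ∨ ¬y3 ∨ ¬y1) — ¬y7 is true.
  8. (y7 ∨ ¬y8 ∨ y4) — ¬y8 is true.
  9. (y8 ∨ ¬y6) — ¬y6 is true.
  10. (y3 ∨ y5) — y3 is true.
  11. (¬y8 ∨ ¬y1) — ¬y8 is true.
  12. (¬y8 ∨ ¬y2) — ¬y8 is true.
  13. (y7 ∨ ¬y8) — ¬y8 is true.
  14. (¬y3 ∨ ¬y9) — ¬y9 is true.
  15. (¬y7 ∨ ¬y1) — ¬y7 is true.
  16. (¬y2 ∨ ¬y3 ∨ y1) — y1 is true.
  17. (¬y2 ∨ ¬y9) — ¬y9 is true.
  18. (¬y1 ∨ ¬y6) — ¬y6 is true.
  19. (¬y4 ∨ y6) — ¬y4 is true.
  20. (y3 ∨ ¬y7) — ¬y7 is true.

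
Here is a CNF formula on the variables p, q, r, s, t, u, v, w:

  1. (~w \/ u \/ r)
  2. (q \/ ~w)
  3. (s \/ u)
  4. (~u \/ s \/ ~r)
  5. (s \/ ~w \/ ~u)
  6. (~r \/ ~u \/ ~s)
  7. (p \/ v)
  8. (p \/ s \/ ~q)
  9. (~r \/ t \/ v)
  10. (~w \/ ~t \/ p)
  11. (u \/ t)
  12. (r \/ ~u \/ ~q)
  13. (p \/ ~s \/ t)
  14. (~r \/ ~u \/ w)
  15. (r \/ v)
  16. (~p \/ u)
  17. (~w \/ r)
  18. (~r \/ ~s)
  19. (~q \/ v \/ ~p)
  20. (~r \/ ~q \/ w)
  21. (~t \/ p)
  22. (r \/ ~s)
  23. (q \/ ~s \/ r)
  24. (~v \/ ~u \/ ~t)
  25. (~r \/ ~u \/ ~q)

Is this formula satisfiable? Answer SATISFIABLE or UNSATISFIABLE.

Branch on p: take p = True.
  then u is forced to True.
Branch on q: take q = False.
  then w is forced to False.
  then r is forced to False.
  then v is forced to True.
  then s is forced to False.
  then t is forced to False.
Every clause has at least one true literal under this assignment.
So p=True, q=False, r=False, s=False, t=False, u=True, v=True, w=False is a satisfying assignment.

SATISFIABLE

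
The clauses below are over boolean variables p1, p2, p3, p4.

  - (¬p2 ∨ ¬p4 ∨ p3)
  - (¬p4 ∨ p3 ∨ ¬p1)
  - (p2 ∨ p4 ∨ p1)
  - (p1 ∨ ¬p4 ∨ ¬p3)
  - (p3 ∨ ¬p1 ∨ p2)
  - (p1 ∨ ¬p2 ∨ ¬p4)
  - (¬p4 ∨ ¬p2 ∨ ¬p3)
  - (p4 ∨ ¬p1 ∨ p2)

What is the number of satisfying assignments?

6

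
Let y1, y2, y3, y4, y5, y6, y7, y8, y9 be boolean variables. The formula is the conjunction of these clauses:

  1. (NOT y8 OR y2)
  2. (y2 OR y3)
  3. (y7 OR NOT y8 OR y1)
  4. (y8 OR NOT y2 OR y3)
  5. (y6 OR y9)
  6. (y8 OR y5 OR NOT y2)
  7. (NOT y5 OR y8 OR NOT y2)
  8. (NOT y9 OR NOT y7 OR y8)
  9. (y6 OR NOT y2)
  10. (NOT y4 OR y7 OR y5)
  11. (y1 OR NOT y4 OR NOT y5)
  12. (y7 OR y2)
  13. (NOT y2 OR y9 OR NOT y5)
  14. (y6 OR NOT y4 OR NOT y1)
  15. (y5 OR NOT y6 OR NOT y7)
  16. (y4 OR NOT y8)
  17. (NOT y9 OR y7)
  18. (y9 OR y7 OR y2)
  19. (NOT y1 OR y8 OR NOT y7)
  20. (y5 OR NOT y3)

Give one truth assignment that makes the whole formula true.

y1=False  y2=False  y3=True  y4=False  y5=True  y6=True  y7=True  y8=False  y9=False

Check each clause:
  1. (y2 OR NOT y8) — NOT y8 is true.
  2. (y2 OR y3) — y3 is true.
  3. (y7 OR y1 OR NOT y8) — NOT y8 is true.
  4. (y8 OR NOT y2 OR y3) — y3 is true.
  5. (y6 OR y9) — y6 is true.
  6. (NOT y2 OR y5 OR y8) — y5 is true.
  7. (NOT y5 OR y8 OR NOT y2) — NOT y2 is true.
  8. (NOT y7 OR y8 OR NOT y9) — NOT y9 is true.
  9. (NOT y2 OR y6) — y6 is true.
  10. (NOT y4 OR y7 OR y5) — NOT y4 is true.
  11. (NOT y4 OR NOT y5 OR y1) — NOT y4 is true.
  12. (y7 OR y2) — y7 is true.
  13. (NOT y5 OR NOT y2 OR y9) — NOT y2 is true.
  14. (NOT y1 OR y6 OR NOT y4) — NOT y4 is true.
  15. (NOT y6 OR y5 OR NOT y7) — y5 is true.
  16. (y4 OR NOT y8) — NOT y8 is true.
  17. (y7 OR NOT y9) — y7 is true.
  18. (y7 OR y2 OR y9) — y7 is true.
  19. (NOT y7 OR y8 OR NOT y1) — NOT y1 is true.
  20. (NOT y3 OR y5) — y5 is true.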